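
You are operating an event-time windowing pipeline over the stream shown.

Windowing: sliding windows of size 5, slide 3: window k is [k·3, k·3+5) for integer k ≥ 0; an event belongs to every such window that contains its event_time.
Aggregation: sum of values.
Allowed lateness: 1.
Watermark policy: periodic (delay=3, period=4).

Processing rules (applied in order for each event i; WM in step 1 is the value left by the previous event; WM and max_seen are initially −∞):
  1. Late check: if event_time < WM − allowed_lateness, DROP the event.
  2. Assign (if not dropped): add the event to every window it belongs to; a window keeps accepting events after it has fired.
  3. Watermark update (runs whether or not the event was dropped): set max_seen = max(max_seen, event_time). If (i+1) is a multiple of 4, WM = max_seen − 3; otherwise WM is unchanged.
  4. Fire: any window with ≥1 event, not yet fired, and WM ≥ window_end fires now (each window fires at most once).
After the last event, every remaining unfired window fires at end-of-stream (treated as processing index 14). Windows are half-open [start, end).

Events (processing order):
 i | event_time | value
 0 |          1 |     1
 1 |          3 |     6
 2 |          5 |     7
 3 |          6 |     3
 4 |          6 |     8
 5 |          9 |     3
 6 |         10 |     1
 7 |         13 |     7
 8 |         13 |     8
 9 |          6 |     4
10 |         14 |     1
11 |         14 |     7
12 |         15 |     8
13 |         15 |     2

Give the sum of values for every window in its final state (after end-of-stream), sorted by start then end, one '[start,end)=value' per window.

[0,5)=7 [3,8)=24 [6,11)=15 [9,14)=19 [12,17)=33 [15,20)=10

i=0 t=1 v=1: → [0,5); WM=−∞
i=1 t=3 v=6: → [3,8),[0,5); WM=−∞
i=2 t=5 v=7: → [3,8); WM=−∞
i=3 t=6 v=3: → [6,11),[3,8); WM=3
i=4 t=6 v=8: → [6,11),[3,8); WM=3
i=5 t=9 v=3: → [9,14),[6,11); WM=3
i=6 t=10 v=1: → [9,14),[6,11); WM=3
i=7 t=13 v=7: → [12,17),[9,14); WM=10; [0,5) fires=7 [3,8) fires=24
i=8 t=13 v=8: → [12,17),[9,14); WM=10
i=9 t=6 v=4: DROP (t<10-1); WM=10
i=10 t=14 v=1: → [12,17); WM=10
i=11 t=14 v=7: → [12,17); WM=11; [6,11) fires=15
i=12 t=15 v=8: → [15,20),[12,17); WM=11
i=13 t=15 v=2: → [15,20),[12,17); WM=11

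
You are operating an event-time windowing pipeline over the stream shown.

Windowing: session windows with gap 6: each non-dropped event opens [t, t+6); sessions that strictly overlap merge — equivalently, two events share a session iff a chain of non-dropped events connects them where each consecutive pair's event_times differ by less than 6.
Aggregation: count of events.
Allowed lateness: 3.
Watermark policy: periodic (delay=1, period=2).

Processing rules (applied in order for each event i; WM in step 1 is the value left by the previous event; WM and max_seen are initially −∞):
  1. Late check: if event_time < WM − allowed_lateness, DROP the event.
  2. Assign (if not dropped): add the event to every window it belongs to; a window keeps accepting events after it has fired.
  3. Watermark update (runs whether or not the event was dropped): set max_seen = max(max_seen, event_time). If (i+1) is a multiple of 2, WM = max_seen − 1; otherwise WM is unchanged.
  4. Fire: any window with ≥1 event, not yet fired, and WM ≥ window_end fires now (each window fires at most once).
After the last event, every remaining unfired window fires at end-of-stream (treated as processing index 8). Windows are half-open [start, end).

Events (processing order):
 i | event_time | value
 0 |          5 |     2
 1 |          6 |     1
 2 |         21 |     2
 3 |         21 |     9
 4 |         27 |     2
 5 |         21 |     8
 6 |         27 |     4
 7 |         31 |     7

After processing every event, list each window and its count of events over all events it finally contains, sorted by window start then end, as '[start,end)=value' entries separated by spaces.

[5,12)=2 [21,27)=3 [27,37)=3

i=0 t=5 v=2: → [5,11); WM=−∞
i=1 t=6 v=1: → [5,12); WM=5
i=2 t=21 v=2: → [21,27); WM=5
i=3 t=21 v=9: → [21,27); WM=20
i=4 t=27 v=2: → [27,33); WM=20
i=5 t=21 v=8: → [21,27); WM=26
i=6 t=27 v=4: → [27,33); WM=26
i=7 t=31 v=7: → [27,37); WM=30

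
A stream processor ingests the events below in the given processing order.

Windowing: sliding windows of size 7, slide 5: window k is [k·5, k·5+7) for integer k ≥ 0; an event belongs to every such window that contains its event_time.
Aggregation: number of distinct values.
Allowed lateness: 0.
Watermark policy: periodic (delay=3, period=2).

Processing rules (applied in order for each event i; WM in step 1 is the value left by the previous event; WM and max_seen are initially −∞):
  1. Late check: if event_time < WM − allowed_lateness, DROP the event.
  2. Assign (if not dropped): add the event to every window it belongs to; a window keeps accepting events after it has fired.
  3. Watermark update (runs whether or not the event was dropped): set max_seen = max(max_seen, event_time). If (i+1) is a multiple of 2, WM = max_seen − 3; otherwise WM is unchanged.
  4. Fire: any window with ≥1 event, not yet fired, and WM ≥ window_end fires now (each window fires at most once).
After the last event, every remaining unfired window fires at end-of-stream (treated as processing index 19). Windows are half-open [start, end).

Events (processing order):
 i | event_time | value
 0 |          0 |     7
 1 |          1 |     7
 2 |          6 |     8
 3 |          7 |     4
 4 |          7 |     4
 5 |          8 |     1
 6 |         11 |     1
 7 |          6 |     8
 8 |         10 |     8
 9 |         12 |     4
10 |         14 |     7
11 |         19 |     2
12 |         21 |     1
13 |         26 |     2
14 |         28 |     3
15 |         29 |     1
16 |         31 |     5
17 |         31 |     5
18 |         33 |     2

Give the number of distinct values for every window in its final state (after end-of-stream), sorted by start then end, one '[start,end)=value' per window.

i=0 t=0 v=7: → [0,7); WM=−∞
i=1 t=1 v=7: → [0,7); WM=-2
i=2 t=6 v=8: → [5,12),[0,7); WM=-2
i=3 t=7 v=4: → [5,12); WM=4
i=4 t=7 v=4: → [5,12); WM=4
i=5 t=8 v=1: → [5,12); WM=5
i=6 t=11 v=1: → [10,17),[5,12); WM=5
i=7 t=6 v=8: → [5,12),[0,7); WM=8; [0,7) fires=2
i=8 t=10 v=8: → [10,17),[5,12); WM=8
i=9 t=12 v=4: → [10,17); WM=9
i=10 t=14 v=7: → [10,17); WM=9
i=11 t=19 v=2: → [15,22); WM=16; [5,12) fires=3
i=12 t=21 v=1: → [20,27),[15,22); WM=16
i=13 t=26 v=2: → [25,32),[20,27); WM=23; [10,17) fires=4 [15,22) fires=2
i=14 t=28 v=3: → [25,32); WM=23
i=15 t=29 v=1: → [25,32); WM=26
i=16 t=31 v=5: → [30,37),[25,32); WM=26
i=17 t=31 v=5: → [30,37),[25,32); WM=28; [20,27) fires=2
i=18 t=33 v=2: → [30,37); WM=28

[0,7)=2 [5,12)=3 [10,17)=4 [15,22)=2 [20,27)=2 [25,32)=4 [30,37)=2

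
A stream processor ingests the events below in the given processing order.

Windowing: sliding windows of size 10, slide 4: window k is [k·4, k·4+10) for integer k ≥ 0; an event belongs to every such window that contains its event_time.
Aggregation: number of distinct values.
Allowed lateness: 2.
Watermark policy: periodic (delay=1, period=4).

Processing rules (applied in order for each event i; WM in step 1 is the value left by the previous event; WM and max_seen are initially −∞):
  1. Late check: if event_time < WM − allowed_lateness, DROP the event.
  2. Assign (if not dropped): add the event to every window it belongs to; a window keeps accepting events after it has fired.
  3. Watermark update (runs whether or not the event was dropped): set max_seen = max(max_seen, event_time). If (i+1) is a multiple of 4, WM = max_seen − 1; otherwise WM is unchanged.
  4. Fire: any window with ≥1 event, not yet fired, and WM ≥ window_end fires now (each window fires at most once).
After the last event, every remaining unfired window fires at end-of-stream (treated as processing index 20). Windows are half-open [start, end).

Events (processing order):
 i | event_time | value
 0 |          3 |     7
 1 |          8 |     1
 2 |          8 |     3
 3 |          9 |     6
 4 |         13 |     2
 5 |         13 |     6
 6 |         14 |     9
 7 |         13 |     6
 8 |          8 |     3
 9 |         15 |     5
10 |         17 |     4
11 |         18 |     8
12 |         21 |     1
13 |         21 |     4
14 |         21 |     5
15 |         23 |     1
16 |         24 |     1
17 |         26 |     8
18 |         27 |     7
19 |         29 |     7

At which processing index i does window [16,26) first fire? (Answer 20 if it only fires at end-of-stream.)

19

i=0 t=3 v=7: → [0,10); WM=−∞
i=1 t=8 v=1: → [8,18),[4,14),[0,10); WM=−∞
i=2 t=8 v=3: → [8,18),[4,14),[0,10); WM=−∞
i=3 t=9 v=6: → [8,18),[4,14),[0,10); WM=8
i=4 t=13 v=2: → [12,22),[8,18),[4,14); WM=8
i=5 t=13 v=6: → [12,22),[8,18),[4,14); WM=8
i=6 t=14 v=9: → [12,22),[8,18); WM=8
i=7 t=13 v=6: → [12,22),[8,18),[4,14); WM=13; [0,10) fires=4
i=8 t=8 v=3: DROP (t<13-2); WM=13
i=9 t=15 v=5: → [12,22),[8,18); WM=13
i=10 t=17 v=4: → [16,26),[12,22),[8,18); WM=13
i=11 t=18 v=8: → [16,26),[12,22); WM=17; [4,14) fires=4
i=12 t=21 v=1: → [20,30),[16,26),[12,22); WM=17
i=13 t=21 v=4: → [20,30),[16,26),[12,22); WM=17
i=14 t=21 v=5: → [20,30),[16,26),[12,22); WM=17
i=15 t=23 v=1: → [20,30),[16,26); WM=22; [8,18) fires=7 [12,22) fires=7
i=16 t=24 v=1: → [24,34),[20,30),[16,26); WM=22
i=17 t=26 v=8: → [24,34),[20,30); WM=22
i=18 t=27 v=7: → [24,34),[20,30); WM=22
i=19 t=29 v=7: → [28,38),[24,34),[20,30); WM=28; [16,26) fires=4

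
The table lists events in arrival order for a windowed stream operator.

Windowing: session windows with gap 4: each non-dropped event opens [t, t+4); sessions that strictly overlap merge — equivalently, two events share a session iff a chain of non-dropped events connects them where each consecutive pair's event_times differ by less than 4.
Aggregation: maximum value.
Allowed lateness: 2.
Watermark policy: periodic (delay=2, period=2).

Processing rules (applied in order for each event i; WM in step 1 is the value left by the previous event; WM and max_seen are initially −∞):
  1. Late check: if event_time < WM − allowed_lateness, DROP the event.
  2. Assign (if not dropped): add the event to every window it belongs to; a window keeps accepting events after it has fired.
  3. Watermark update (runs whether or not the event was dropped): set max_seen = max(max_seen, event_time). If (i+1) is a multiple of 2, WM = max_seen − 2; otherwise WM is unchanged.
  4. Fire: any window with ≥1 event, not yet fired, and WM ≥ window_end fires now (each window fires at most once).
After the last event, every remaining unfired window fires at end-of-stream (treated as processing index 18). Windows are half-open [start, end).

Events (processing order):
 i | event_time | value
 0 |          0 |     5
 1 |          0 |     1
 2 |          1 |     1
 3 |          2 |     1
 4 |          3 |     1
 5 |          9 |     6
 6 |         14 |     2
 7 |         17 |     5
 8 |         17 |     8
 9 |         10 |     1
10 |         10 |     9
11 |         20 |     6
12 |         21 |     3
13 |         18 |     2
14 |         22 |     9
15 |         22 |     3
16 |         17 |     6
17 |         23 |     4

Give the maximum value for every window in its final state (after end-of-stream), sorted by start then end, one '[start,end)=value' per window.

[0,7)=5 [9,13)=6 [14,27)=9

i=0 t=0 v=5: → [0,4); WM=−∞
i=1 t=0 v=1: → [0,4); WM=-2
i=2 t=1 v=1: → [0,5); WM=-2
i=3 t=2 v=1: → [0,6); WM=0
i=4 t=3 v=1: → [0,7); WM=0
i=5 t=9 v=6: → [9,13); WM=7
i=6 t=14 v=2: → [14,18); WM=7
i=7 t=17 v=5: → [14,21); WM=15
i=8 t=17 v=8: → [14,21); WM=15
i=9 t=10 v=1: DROP (t<15-2); WM=15
i=10 t=10 v=9: DROP (t<15-2); WM=15
i=11 t=20 v=6: → [14,24); WM=18
i=12 t=21 v=3: → [14,25); WM=18
i=13 t=18 v=2: → [14,25); WM=19
i=14 t=22 v=9: → [14,26); WM=19
i=15 t=22 v=3: → [14,26); WM=20
i=16 t=17 v=6: DROP (t<20-2); WM=20
i=17 t=23 v=4: → [14,27); WM=21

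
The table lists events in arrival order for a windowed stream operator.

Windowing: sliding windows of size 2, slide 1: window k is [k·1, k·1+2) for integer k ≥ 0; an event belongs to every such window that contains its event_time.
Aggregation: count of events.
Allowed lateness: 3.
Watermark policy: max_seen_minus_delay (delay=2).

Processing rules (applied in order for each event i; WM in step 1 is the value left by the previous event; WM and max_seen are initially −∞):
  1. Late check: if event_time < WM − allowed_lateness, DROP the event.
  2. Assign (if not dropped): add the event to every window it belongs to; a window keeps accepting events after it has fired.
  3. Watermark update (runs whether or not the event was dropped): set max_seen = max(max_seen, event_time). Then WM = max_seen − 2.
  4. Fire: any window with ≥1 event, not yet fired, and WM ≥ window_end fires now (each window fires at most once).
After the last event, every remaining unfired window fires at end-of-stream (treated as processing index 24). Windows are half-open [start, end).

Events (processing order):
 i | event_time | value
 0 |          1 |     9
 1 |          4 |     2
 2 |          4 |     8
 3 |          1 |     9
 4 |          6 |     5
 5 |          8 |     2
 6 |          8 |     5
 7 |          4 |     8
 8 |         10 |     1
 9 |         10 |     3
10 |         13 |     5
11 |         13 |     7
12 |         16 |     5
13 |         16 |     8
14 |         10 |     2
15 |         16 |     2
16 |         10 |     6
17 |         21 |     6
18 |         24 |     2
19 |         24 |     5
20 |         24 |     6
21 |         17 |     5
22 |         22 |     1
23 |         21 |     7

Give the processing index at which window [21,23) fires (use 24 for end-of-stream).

24

i=0 t=1 v=9: → [1,3),[0,2); WM=-1
i=1 t=4 v=2: → [4,6),[3,5); WM=2; [0,2) fires=1
i=2 t=4 v=8: → [4,6),[3,5); WM=2
i=3 t=1 v=9: → [1,3),[0,2); WM=2
i=4 t=6 v=5: → [6,8),[5,7); WM=4; [1,3) fires=2
i=5 t=8 v=2: → [8,10),[7,9); WM=6; [3,5) fires=2 [4,6) fires=2
i=6 t=8 v=5: → [8,10),[7,9); WM=6
i=7 t=4 v=8: → [4,6),[3,5); WM=6
i=8 t=10 v=1: → [10,12),[9,11); WM=8; [5,7) fires=1 [6,8) fires=1
i=9 t=10 v=3: → [10,12),[9,11); WM=8
i=10 t=13 v=5: → [13,15),[12,14); WM=11; [7,9) fires=2 [8,10) fires=2 [9,11) fires=2
i=11 t=13 v=7: → [13,15),[12,14); WM=11
i=12 t=16 v=5: → [16,18),[15,17); WM=14; [10,12) fires=2 [12,14) fires=2
i=13 t=16 v=8: → [16,18),[15,17); WM=14
i=14 t=10 v=2: DROP (t<14-3); WM=14
i=15 t=16 v=2: → [16,18),[15,17); WM=14
i=16 t=10 v=6: DROP (t<14-3); WM=14
i=17 t=21 v=6: → [21,23),[20,22); WM=19; [13,15) fires=2 [15,17) fires=3 [16,18) fires=3
i=18 t=24 v=2: → [24,26),[23,25); WM=22; [20,22) fires=1
i=19 t=24 v=5: → [24,26),[23,25); WM=22
i=20 t=24 v=6: → [24,26),[23,25); WM=22
i=21 t=17 v=5: DROP (t<22-3); WM=22
i=22 t=22 v=1: → [22,24),[21,23); WM=22
i=23 t=21 v=7: → [21,23),[20,22); WM=22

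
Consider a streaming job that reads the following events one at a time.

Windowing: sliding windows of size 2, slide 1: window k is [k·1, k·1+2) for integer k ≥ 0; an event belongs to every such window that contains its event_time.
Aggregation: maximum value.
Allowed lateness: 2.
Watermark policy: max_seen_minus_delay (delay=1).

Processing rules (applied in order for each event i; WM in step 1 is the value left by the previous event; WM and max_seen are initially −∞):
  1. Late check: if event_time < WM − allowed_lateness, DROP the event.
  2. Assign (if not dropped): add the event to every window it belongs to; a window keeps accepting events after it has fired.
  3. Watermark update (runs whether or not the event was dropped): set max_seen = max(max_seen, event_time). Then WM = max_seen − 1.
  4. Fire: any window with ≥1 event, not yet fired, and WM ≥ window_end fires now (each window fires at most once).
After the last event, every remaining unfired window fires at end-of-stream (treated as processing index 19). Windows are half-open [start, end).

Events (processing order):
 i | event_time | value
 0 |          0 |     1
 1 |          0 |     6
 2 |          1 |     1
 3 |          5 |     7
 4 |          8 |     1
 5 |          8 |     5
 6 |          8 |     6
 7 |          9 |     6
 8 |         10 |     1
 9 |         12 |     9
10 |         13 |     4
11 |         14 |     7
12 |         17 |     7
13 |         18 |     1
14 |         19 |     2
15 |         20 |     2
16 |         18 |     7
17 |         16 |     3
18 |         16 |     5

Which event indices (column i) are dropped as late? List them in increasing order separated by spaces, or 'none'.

i=0 t=0 v=1: → [0,2); WM=-1
i=1 t=0 v=6: → [0,2); WM=-1
i=2 t=1 v=1: → [1,3),[0,2); WM=0
i=3 t=5 v=7: → [5,7),[4,6); WM=4; [0,2) fires=6 [1,3) fires=1
i=4 t=8 v=1: → [8,10),[7,9); WM=7; [4,6) fires=7 [5,7) fires=7
i=5 t=8 v=5: → [8,10),[7,9); WM=7
i=6 t=8 v=6: → [8,10),[7,9); WM=7
i=7 t=9 v=6: → [9,11),[8,10); WM=8
i=8 t=10 v=1: → [10,12),[9,11); WM=9; [7,9) fires=6
i=9 t=12 v=9: → [12,14),[11,13); WM=11; [8,10) fires=6 [9,11) fires=6
i=10 t=13 v=4: → [13,15),[12,14); WM=12; [10,12) fires=1
i=11 t=14 v=7: → [14,16),[13,15); WM=13; [11,13) fires=9
i=12 t=17 v=7: → [17,19),[16,18); WM=16; [12,14) fires=9 [13,15) fires=7 [14,16) fires=7
i=13 t=18 v=1: → [18,20),[17,19); WM=17
i=14 t=19 v=2: → [19,21),[18,20); WM=18; [16,18) fires=7
i=15 t=20 v=2: → [20,22),[19,21); WM=19; [17,19) fires=7
i=16 t=18 v=7: → [18,20),[17,19); WM=19
i=17 t=16 v=3: DROP (t<19-2); WM=19
i=18 t=16 v=5: DROP (t<19-2); WM=19

17 18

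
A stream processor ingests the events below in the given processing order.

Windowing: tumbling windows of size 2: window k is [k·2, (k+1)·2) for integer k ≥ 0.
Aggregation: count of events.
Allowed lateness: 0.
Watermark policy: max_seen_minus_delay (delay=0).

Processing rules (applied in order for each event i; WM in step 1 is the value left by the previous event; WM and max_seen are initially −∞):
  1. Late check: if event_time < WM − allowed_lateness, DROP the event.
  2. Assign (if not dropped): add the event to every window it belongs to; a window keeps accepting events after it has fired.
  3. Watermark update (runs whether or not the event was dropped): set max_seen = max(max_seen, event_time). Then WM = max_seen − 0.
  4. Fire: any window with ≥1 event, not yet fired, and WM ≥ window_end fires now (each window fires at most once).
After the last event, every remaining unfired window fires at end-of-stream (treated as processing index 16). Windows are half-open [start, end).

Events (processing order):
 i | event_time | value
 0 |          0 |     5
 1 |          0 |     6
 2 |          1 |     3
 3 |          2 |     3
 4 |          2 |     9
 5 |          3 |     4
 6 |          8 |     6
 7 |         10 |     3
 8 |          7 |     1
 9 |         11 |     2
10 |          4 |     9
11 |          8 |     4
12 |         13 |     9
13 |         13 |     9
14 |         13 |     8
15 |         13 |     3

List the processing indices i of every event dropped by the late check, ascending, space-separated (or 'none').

8 10 11

i=0 t=0 v=5: → [0,2); WM=0
i=1 t=0 v=6: → [0,2); WM=0
i=2 t=1 v=3: → [0,2); WM=1
i=3 t=2 v=3: → [2,4); WM=2; [0,2) fires=3
i=4 t=2 v=9: → [2,4); WM=2
i=5 t=3 v=4: → [2,4); WM=3
i=6 t=8 v=6: → [8,10); WM=8; [2,4) fires=3
i=7 t=10 v=3: → [10,12); WM=10; [8,10) fires=1
i=8 t=7 v=1: DROP (t<10-0); WM=10
i=9 t=11 v=2: → [10,12); WM=11
i=10 t=4 v=9: DROP (t<11-0); WM=11
i=11 t=8 v=4: DROP (t<11-0); WM=11
i=12 t=13 v=9: → [12,14); WM=13; [10,12) fires=2
i=13 t=13 v=9: → [12,14); WM=13
i=14 t=13 v=8: → [12,14); WM=13
i=15 t=13 v=3: → [12,14); WM=13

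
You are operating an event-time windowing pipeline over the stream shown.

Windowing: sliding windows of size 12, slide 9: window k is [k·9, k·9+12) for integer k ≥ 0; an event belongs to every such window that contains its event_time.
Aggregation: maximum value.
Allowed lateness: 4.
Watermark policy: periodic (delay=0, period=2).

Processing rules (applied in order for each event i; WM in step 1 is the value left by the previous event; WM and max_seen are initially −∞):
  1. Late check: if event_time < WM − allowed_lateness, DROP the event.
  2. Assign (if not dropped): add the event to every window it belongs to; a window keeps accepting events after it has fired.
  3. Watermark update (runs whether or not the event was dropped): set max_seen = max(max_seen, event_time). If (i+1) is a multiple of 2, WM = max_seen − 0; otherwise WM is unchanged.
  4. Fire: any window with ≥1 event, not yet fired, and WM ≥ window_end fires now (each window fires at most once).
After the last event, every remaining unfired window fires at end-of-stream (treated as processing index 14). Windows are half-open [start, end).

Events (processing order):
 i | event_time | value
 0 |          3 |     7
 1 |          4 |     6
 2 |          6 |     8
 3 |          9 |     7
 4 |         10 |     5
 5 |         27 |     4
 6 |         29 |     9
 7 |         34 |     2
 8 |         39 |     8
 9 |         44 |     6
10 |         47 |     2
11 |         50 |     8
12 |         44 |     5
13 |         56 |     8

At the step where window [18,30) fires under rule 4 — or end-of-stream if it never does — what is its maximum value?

9

i=0 t=3 v=7: → [0,12); WM=−∞
i=1 t=4 v=6: → [0,12); WM=4
i=2 t=6 v=8: → [0,12); WM=4
i=3 t=9 v=7: → [9,21),[0,12); WM=9
i=4 t=10 v=5: → [9,21),[0,12); WM=9
i=5 t=27 v=4: → [27,39),[18,30); WM=27; [0,12) fires=8 [9,21) fires=7
i=6 t=29 v=9: → [27,39),[18,30); WM=27
i=7 t=34 v=2: → [27,39); WM=34; [18,30) fires=9
i=8 t=39 v=8: → [36,48); WM=34
i=9 t=44 v=6: → [36,48); WM=44; [27,39) fires=9
i=10 t=47 v=2: → [45,57),[36,48); WM=44
i=11 t=50 v=8: → [45,57); WM=50; [36,48) fires=8
i=12 t=44 v=5: DROP (t<50-4); WM=50
i=13 t=56 v=8: → [54,66),[45,57); WM=56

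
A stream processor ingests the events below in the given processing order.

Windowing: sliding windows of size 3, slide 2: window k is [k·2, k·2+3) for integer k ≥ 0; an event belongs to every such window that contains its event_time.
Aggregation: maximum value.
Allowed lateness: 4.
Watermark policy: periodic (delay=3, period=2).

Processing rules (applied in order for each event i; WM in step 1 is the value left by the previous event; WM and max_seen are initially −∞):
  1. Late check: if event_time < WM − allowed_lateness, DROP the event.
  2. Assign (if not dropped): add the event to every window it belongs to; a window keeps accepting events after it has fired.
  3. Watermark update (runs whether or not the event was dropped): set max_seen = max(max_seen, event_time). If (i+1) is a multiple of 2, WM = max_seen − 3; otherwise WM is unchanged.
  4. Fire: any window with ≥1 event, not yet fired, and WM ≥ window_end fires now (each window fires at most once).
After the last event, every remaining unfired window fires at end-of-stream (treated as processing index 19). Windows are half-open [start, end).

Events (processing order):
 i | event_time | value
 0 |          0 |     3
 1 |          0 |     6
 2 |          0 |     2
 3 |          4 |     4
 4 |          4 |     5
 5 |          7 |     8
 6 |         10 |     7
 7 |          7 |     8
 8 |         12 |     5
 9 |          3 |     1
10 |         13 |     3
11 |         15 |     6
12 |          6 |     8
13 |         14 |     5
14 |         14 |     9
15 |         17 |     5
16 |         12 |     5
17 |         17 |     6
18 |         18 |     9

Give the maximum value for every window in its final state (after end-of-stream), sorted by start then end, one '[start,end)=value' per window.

i=0 t=0 v=3: → [0,3); WM=−∞
i=1 t=0 v=6: → [0,3); WM=-3
i=2 t=0 v=2: → [0,3); WM=-3
i=3 t=4 v=4: → [4,7),[2,5); WM=1
i=4 t=4 v=5: → [4,7),[2,5); WM=1
i=5 t=7 v=8: → [6,9); WM=4; [0,3) fires=6
i=6 t=10 v=7: → [10,13),[8,11); WM=4
i=7 t=7 v=8: → [6,9); WM=7; [2,5) fires=5 [4,7) fires=5
i=8 t=12 v=5: → [12,15),[10,13); WM=7
i=9 t=3 v=1: → [2,5); WM=9; [6,9) fires=8
i=10 t=13 v=3: → [12,15); WM=9
i=11 t=15 v=6: → [14,17); WM=12; [8,11) fires=7
i=12 t=6 v=8: DROP (t<12-4); WM=12
i=13 t=14 v=5: → [14,17),[12,15); WM=12
i=14 t=14 v=9: → [14,17),[12,15); WM=12
i=15 t=17 v=5: → [16,19); WM=14; [10,13) fires=7
i=16 t=12 v=5: → [12,15),[10,13); WM=14
i=17 t=17 v=6: → [16,19); WM=14
i=18 t=18 v=9: → [18,21),[16,19); WM=14

[0,3)=6 [2,5)=5 [4,7)=5 [6,9)=8 [8,11)=7 [10,13)=7 [12,15)=9 [14,17)=9 [16,19)=9 [18,21)=9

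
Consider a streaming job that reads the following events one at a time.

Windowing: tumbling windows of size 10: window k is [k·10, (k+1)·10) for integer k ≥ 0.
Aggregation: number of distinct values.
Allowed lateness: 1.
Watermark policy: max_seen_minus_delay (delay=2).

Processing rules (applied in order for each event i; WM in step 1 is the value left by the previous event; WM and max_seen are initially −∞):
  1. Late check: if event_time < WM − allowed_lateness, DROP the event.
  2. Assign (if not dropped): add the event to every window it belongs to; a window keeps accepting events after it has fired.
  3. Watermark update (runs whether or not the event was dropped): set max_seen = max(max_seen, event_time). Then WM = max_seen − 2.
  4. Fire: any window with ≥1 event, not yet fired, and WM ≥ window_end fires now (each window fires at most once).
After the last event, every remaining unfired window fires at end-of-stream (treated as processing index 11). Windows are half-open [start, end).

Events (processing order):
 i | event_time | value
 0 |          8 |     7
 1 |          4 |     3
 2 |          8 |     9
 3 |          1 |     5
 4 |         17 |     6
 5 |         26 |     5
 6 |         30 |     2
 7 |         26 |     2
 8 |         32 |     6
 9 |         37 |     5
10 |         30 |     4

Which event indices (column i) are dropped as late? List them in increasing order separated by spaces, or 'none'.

1 3 7 10

i=0 t=8 v=7: → [0,10); WM=6
i=1 t=4 v=3: DROP (t<6-1); WM=6
i=2 t=8 v=9: → [0,10); WM=6
i=3 t=1 v=5: DROP (t<6-1); WM=6
i=4 t=17 v=6: → [10,20); WM=15; [0,10) fires=2
i=5 t=26 v=5: → [20,30); WM=24; [10,20) fires=1
i=6 t=30 v=2: → [30,40); WM=28
i=7 t=26 v=2: DROP (t<28-1); WM=28
i=8 t=32 v=6: → [30,40); WM=30; [20,30) fires=1
i=9 t=37 v=5: → [30,40); WM=35
i=10 t=30 v=4: DROP (t<35-1); WM=35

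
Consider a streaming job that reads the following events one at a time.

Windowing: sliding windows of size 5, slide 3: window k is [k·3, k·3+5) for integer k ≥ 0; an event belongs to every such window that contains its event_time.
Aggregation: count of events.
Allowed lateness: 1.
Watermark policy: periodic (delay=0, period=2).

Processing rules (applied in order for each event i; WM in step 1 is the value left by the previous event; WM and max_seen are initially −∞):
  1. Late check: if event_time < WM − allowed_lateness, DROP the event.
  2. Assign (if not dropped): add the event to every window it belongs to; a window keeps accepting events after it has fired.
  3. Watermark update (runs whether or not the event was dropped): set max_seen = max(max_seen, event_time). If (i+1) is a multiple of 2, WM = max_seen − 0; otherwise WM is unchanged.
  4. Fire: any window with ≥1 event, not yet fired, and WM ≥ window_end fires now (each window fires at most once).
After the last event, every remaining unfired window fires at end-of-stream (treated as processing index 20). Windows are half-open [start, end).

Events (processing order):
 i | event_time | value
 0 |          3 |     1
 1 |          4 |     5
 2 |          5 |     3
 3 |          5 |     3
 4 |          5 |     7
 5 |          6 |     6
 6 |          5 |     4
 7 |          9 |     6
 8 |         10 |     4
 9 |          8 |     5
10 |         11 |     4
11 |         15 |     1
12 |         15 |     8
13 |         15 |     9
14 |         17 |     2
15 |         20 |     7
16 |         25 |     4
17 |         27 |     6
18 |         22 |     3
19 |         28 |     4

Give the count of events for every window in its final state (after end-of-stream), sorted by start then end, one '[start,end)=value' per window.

i=0 t=3 v=1: → [3,8),[0,5); WM=−∞
i=1 t=4 v=5: → [3,8),[0,5); WM=4
i=2 t=5 v=3: → [3,8); WM=4
i=3 t=5 v=3: → [3,8); WM=5; [0,5) fires=2
i=4 t=5 v=7: → [3,8); WM=5
i=5 t=6 v=6: → [6,11),[3,8); WM=6
i=6 t=5 v=4: → [3,8); WM=6
i=7 t=9 v=6: → [9,14),[6,11); WM=9; [3,8) fires=7
i=8 t=10 v=4: → [9,14),[6,11); WM=9
i=9 t=8 v=5: → [6,11); WM=10
i=10 t=11 v=4: → [9,14); WM=10
i=11 t=15 v=1: → [15,20),[12,17); WM=15; [6,11) fires=4 [9,14) fires=3
i=12 t=15 v=8: → [15,20),[12,17); WM=15
i=13 t=15 v=9: → [15,20),[12,17); WM=15
i=14 t=17 v=2: → [15,20); WM=15
i=15 t=20 v=7: → [18,23); WM=20; [12,17) fires=3 [15,20) fires=4
i=16 t=25 v=4: → [24,29),[21,26); WM=20
i=17 t=27 v=6: → [27,32),[24,29); WM=27; [18,23) fires=1 [21,26) fires=1
i=18 t=22 v=3: DROP (t<27-1); WM=27
i=19 t=28 v=4: → [27,32),[24,29); WM=28

[0,5)=2 [3,8)=7 [6,11)=4 [9,14)=3 [12,17)=3 [15,20)=4 [18,23)=1 [21,26)=1 [24,29)=3 [27,32)=2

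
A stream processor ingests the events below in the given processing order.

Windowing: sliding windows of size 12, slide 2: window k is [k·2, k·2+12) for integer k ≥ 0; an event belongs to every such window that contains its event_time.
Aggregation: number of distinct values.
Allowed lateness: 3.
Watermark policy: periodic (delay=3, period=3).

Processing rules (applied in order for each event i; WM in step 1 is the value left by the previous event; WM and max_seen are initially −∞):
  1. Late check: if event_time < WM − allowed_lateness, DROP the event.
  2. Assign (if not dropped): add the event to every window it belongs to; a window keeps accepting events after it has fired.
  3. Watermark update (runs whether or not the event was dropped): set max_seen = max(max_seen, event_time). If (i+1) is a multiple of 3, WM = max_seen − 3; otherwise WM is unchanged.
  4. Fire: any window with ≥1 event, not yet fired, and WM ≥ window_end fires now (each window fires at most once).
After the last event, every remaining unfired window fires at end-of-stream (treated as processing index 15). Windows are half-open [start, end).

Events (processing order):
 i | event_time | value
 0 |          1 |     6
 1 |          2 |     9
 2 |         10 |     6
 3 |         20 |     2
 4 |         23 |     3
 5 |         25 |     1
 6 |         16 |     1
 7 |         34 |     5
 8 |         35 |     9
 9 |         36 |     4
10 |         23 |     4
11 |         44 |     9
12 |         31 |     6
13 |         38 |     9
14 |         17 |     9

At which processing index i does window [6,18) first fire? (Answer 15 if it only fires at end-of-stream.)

5

i=0 t=1 v=6: → [0,12); WM=−∞
i=1 t=2 v=9: → [2,14),[0,12); WM=−∞
i=2 t=10 v=6: → [10,22),[8,20),[6,18),[4,16),[2,14),[0,12); WM=7
i=3 t=20 v=2: → [20,32),[18,30),[16,28),[14,26),[12,24),[10,22); WM=7
i=4 t=23 v=3: → [22,34),[20,32),[18,30),[16,28),[14,26),[12,24); WM=7
i=5 t=25 v=1: → [24,36),[22,34),[20,32),[18,30),[16,28),[14,26); WM=22; [0,12) fires=2 [2,14) fires=2 [4,16) fires=1 [6,18) fires=1 [8,20) fires=1 [10,22) fires=2
i=6 t=16 v=1: DROP (t<22-3); WM=22
i=7 t=34 v=5: → [34,46),[32,44),[30,42),[28,40),[26,38),[24,36); WM=22
i=8 t=35 v=9: → [34,46),[32,44),[30,42),[28,40),[26,38),[24,36); WM=32; [12,24) fires=2 [14,26) fires=3 [16,28) fires=3 [18,30) fires=3 [20,32) fires=3
i=9 t=36 v=4: → [36,48),[34,46),[32,44),[30,42),[28,40),[26,38); WM=32
i=10 t=23 v=4: DROP (t<32-3); WM=32
i=11 t=44 v=9: → [44,56),[42,54),[40,52),[38,50),[36,48),[34,46); WM=41; [22,34) fires=2 [24,36) fires=3 [26,38) fires=3 [28,40) fires=3
i=12 t=31 v=6: DROP (t<41-3); WM=41
i=13 t=38 v=9: → [38,50),[36,48),[34,46),[32,44),[30,42),[28,40); WM=41
i=14 t=17 v=9: DROP (t<41-3); WM=41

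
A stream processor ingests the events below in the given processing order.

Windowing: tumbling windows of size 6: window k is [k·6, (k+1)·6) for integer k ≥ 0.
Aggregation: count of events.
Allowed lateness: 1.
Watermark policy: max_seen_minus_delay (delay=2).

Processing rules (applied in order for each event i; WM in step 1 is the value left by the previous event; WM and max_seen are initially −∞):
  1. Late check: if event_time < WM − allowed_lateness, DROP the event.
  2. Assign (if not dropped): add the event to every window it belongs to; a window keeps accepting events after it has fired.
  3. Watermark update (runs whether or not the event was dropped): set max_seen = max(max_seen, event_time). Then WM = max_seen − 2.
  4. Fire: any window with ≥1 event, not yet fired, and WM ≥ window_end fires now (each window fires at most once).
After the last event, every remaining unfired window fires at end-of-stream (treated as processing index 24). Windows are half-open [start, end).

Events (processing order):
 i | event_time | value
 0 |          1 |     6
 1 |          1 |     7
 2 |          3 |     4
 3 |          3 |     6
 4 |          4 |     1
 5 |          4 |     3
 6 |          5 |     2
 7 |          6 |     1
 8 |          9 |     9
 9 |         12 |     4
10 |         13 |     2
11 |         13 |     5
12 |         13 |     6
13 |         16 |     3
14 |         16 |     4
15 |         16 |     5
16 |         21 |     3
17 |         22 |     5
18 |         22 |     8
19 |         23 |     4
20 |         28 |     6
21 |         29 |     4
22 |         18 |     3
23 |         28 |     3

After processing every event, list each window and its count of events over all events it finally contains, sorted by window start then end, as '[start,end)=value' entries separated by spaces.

i=0 t=1 v=6: → [0,6); WM=-1
i=1 t=1 v=7: → [0,6); WM=-1
i=2 t=3 v=4: → [0,6); WM=1
i=3 t=3 v=6: → [0,6); WM=1
i=4 t=4 v=1: → [0,6); WM=2
i=5 t=4 v=3: → [0,6); WM=2
i=6 t=5 v=2: → [0,6); WM=3
i=7 t=6 v=1: → [6,12); WM=4
i=8 t=9 v=9: → [6,12); WM=7; [0,6) fires=7
i=9 t=12 v=4: → [12,18); WM=10
i=10 t=13 v=2: → [12,18); WM=11
i=11 t=13 v=5: → [12,18); WM=11
i=12 t=13 v=6: → [12,18); WM=11
i=13 t=16 v=3: → [12,18); WM=14; [6,12) fires=2
i=14 t=16 v=4: → [12,18); WM=14
i=15 t=16 v=5: → [12,18); WM=14
i=16 t=21 v=3: → [18,24); WM=19; [12,18) fires=7
i=17 t=22 v=5: → [18,24); WM=20
i=18 t=22 v=8: → [18,24); WM=20
i=19 t=23 v=4: → [18,24); WM=21
i=20 t=28 v=6: → [24,30); WM=26; [18,24) fires=4
i=21 t=29 v=4: → [24,30); WM=27
i=22 t=18 v=3: DROP (t<27-1); WM=27
i=23 t=28 v=3: → [24,30); WM=27

[0,6)=7 [6,12)=2 [12,18)=7 [18,24)=4 [24,30)=3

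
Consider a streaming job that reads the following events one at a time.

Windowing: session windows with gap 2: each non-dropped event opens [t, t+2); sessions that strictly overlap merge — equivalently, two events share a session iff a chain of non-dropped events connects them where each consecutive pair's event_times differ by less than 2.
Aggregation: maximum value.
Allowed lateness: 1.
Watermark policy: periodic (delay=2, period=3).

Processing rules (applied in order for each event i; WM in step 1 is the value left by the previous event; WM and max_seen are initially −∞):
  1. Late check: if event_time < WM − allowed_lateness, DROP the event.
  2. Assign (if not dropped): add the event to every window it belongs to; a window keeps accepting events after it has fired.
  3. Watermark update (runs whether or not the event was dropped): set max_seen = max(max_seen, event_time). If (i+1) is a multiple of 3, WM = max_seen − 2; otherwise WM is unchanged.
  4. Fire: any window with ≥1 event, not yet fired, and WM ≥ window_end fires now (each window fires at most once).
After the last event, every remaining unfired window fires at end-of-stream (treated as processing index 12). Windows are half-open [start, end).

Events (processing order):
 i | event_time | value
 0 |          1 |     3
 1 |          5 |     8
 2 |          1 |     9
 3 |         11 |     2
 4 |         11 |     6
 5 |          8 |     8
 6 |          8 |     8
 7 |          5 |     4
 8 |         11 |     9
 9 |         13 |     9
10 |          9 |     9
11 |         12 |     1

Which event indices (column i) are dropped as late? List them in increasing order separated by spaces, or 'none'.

i=0 t=1 v=3: → [1,3); WM=−∞
i=1 t=5 v=8: → [5,7); WM=−∞
i=2 t=1 v=9: → [1,3); WM=3
i=3 t=11 v=2: → [11,13); WM=3
i=4 t=11 v=6: → [11,13); WM=3
i=5 t=8 v=8: → [8,10); WM=9
i=6 t=8 v=8: → [8,10); WM=9
i=7 t=5 v=4: DROP (t<9-1); WM=9
i=8 t=11 v=9: → [11,13); WM=9
i=9 t=13 v=9: → [13,15); WM=9
i=10 t=9 v=9: → [8,11); WM=9
i=11 t=12 v=1: → [11,15); WM=11

7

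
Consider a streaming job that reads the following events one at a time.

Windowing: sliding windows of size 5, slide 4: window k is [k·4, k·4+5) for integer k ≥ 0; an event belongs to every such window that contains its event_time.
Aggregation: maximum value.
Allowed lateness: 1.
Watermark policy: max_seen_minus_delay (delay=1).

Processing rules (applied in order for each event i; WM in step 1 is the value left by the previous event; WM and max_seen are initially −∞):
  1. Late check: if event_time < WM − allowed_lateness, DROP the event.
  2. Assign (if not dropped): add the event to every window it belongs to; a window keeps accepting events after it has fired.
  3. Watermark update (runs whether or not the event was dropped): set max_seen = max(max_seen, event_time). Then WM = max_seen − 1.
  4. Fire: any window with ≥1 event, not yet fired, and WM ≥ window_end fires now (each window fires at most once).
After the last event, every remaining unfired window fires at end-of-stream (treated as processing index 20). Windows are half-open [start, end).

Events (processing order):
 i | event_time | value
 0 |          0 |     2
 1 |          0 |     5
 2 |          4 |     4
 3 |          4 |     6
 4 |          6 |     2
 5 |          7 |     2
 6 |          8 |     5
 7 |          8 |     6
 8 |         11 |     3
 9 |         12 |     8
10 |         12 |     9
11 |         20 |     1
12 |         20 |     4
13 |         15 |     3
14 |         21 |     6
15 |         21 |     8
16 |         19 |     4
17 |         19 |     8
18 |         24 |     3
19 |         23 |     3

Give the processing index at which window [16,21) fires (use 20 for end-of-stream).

i=0 t=0 v=2: → [0,5); WM=-1
i=1 t=0 v=5: → [0,5); WM=-1
i=2 t=4 v=4: → [4,9),[0,5); WM=3
i=3 t=4 v=6: → [4,9),[0,5); WM=3
i=4 t=6 v=2: → [4,9); WM=5; [0,5) fires=6
i=5 t=7 v=2: → [4,9); WM=6
i=6 t=8 v=5: → [8,13),[4,9); WM=7
i=7 t=8 v=6: → [8,13),[4,9); WM=7
i=8 t=11 v=3: → [8,13); WM=10; [4,9) fires=6
i=9 t=12 v=8: → [12,17),[8,13); WM=11
i=10 t=12 v=9: → [12,17),[8,13); WM=11
i=11 t=20 v=1: → [20,25),[16,21); WM=19; [8,13) fires=9 [12,17) fires=9
i=12 t=20 v=4: → [20,25),[16,21); WM=19
i=13 t=15 v=3: DROP (t<19-1); WM=19
i=14 t=21 v=6: → [20,25); WM=20
i=15 t=21 v=8: → [20,25); WM=20
i=16 t=19 v=4: → [16,21); WM=20
i=17 t=19 v=8: → [16,21); WM=20
i=18 t=24 v=3: → [24,29),[20,25); WM=23; [16,21) fires=8
i=19 t=23 v=3: → [20,25); WM=23

18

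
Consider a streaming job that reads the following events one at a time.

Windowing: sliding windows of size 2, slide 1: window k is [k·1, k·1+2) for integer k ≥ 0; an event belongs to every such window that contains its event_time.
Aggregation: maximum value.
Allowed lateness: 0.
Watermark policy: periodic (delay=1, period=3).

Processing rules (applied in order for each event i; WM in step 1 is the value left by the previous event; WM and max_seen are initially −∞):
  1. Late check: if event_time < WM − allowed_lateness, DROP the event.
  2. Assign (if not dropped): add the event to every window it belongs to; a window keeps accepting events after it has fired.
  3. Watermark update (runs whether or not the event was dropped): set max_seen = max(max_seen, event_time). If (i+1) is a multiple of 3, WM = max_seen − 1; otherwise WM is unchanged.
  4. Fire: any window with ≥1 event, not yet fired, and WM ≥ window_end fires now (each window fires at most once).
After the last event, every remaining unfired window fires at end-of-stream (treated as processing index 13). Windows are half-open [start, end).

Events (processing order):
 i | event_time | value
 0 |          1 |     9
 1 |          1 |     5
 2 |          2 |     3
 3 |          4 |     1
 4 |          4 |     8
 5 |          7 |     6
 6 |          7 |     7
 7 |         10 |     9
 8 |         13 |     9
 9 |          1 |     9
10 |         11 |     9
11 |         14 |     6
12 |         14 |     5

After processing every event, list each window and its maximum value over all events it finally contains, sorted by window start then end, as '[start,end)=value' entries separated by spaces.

i=0 t=1 v=9: → [1,3),[0,2); WM=−∞
i=1 t=1 v=5: → [1,3),[0,2); WM=−∞
i=2 t=2 v=3: → [2,4),[1,3); WM=1
i=3 t=4 v=1: → [4,6),[3,5); WM=1
i=4 t=4 v=8: → [4,6),[3,5); WM=1
i=5 t=7 v=6: → [7,9),[6,8); WM=6; [0,2) fires=9 [1,3) fires=9 [2,4) fires=3 [3,5) fires=8 [4,6) fires=8
i=6 t=7 v=7: → [7,9),[6,8); WM=6
i=7 t=10 v=9: → [10,12),[9,11); WM=6
i=8 t=13 v=9: → [13,15),[12,14); WM=12; [6,8) fires=7 [7,9) fires=7 [9,11) fires=9 [10,12) fires=9
i=9 t=1 v=9: DROP (t<12-0); WM=12
i=10 t=11 v=9: DROP (t<12-0); WM=12
i=11 t=14 v=6: → [14,16),[13,15); WM=13
i=12 t=14 v=5: → [14,16),[13,15); WM=13

[0,2)=9 [1,3)=9 [2,4)=3 [3,5)=8 [4,6)=8 [6,8)=7 [7,9)=7 [9,11)=9 [10,12)=9 [12,14)=9 [13,15)=9 [14,16)=6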